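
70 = 70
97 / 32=3.03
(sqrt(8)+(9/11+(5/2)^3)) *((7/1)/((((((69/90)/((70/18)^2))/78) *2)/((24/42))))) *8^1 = 10192000 *sqrt(2)/207+921739000/2277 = 474435.36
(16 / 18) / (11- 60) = -8 / 441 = -0.02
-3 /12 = -1 /4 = -0.25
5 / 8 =0.62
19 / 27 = 0.70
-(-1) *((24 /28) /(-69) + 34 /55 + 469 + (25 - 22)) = 4184924 /8855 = 472.61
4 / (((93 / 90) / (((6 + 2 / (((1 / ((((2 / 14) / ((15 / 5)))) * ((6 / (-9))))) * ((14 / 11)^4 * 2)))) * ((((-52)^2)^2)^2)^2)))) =103543016554703202270012335655485440 / 1563051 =66244170250812802826019330000.00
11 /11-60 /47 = -13 /47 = -0.28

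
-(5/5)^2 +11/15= -4/15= -0.27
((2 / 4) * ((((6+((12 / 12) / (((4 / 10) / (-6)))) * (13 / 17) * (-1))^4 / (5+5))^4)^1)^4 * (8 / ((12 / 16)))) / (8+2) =60157738507303292007392981252107387122603905160360544698747001500872012642340609039859945115747425237488682855975028593213506162868703665327899068668532883627 / 35043783253756620332258285424944397512524327498529703299049119797603636309152006250000000000000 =1716645091418732826276626000000000000000000000000000000000000000.00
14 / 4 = 7 / 2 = 3.50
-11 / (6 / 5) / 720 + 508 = 438901 / 864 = 507.99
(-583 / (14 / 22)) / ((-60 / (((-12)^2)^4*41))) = 269181850653.26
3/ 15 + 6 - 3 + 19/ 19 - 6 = -9/ 5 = -1.80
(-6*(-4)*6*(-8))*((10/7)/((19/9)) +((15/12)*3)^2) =-2258280/133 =-16979.55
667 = 667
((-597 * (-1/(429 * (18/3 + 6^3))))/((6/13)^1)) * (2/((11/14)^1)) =1393/40293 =0.03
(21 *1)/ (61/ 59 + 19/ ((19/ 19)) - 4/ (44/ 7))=13629/ 12589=1.08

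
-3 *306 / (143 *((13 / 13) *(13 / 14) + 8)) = -12852 / 17875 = -0.72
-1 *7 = -7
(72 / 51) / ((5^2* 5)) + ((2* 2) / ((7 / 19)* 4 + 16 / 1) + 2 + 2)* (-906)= -675760758 / 176375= -3831.39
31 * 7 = 217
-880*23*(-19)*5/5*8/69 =133760/3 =44586.67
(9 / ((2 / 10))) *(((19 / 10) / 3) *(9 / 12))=171 / 8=21.38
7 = 7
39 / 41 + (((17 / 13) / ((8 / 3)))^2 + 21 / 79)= 51061311 / 35033024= 1.46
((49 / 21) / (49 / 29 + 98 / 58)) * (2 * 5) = 145 / 21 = 6.90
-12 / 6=-2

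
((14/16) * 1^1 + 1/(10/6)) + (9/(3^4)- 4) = -869/360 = -2.41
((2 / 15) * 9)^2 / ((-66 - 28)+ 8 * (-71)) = -18 / 8275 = -0.00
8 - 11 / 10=69 / 10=6.90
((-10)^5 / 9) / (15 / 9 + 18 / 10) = -125000 / 39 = -3205.13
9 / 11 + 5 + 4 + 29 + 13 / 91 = 3000 / 77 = 38.96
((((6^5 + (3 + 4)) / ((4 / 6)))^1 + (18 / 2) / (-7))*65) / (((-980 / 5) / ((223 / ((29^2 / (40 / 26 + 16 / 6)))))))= -2490324625 / 576926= -4316.54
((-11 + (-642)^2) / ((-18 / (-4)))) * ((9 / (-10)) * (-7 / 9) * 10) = 5770142 / 9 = 641126.89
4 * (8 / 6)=16 / 3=5.33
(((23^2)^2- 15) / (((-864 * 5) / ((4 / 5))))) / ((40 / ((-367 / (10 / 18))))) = 51348071 / 60000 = 855.80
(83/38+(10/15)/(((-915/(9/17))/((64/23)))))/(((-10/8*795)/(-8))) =52764272/3002244625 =0.02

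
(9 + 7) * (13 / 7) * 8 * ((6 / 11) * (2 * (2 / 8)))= 4992 / 77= 64.83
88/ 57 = 1.54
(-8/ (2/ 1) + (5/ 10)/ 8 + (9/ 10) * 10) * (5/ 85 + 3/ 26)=6237/ 7072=0.88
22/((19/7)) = 154/19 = 8.11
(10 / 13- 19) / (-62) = 237 / 806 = 0.29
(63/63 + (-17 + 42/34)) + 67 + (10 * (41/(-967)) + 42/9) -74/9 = 7139486/147951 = 48.26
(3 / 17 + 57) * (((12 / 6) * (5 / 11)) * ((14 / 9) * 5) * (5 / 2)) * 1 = 189000 / 187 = 1010.70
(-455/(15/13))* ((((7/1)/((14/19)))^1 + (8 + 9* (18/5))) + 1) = -602147/30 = -20071.57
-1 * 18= -18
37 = 37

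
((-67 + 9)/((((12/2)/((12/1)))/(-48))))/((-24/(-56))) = 12992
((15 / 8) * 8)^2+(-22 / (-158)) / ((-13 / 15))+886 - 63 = 1076131 / 1027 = 1047.84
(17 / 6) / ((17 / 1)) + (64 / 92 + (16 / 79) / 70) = 330139 / 381570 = 0.87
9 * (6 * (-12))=-648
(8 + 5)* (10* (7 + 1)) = 1040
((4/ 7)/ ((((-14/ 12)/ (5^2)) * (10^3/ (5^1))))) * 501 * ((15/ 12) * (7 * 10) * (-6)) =112725/ 7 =16103.57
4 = 4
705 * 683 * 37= 17816055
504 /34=252 /17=14.82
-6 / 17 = -0.35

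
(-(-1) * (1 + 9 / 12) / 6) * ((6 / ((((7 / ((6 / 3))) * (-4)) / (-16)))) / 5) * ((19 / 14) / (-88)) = -19 / 3080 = -0.01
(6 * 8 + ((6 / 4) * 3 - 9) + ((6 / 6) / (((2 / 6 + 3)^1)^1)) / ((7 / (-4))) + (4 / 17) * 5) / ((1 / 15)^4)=2253067.75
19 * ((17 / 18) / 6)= 323 / 108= 2.99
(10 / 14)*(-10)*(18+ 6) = -1200 / 7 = -171.43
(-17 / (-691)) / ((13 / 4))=0.01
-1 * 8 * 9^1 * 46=-3312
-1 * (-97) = 97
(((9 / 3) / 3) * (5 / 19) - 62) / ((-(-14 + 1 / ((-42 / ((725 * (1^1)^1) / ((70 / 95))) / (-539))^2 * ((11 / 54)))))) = 9384 / 118973639747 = 0.00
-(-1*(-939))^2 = -881721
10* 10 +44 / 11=104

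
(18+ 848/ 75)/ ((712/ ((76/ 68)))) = 20881/ 453900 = 0.05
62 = 62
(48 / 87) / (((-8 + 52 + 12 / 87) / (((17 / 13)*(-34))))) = -0.56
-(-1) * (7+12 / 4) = 10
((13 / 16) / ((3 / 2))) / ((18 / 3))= 13 / 144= 0.09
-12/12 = -1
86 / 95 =0.91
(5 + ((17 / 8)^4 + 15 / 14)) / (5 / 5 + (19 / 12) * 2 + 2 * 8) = 2276181 / 1734656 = 1.31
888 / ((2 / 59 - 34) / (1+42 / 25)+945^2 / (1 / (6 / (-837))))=-0.14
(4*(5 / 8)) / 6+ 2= 29 / 12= 2.42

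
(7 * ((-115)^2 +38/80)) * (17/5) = 62953261/200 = 314766.30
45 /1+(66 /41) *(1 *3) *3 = 2439 /41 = 59.49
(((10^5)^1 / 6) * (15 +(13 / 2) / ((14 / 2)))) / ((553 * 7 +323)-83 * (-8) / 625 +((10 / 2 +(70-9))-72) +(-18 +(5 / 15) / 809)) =2818859375000 / 44288866321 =63.65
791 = 791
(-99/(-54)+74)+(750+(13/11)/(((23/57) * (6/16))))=1265471/1518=833.64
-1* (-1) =1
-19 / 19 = -1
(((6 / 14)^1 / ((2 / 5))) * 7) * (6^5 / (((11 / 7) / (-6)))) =-2449440 / 11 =-222676.36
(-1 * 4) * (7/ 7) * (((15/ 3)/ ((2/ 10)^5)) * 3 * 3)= -562500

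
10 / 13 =0.77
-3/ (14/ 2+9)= -3/ 16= -0.19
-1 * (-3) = 3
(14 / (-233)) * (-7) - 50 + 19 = -7125 / 233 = -30.58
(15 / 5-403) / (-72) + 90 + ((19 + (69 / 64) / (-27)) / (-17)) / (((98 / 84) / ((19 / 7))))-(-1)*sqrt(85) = 102.18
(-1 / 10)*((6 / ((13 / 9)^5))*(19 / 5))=-3365793 / 9282325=-0.36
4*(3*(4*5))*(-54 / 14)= -925.71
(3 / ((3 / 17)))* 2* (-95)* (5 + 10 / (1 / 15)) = -500650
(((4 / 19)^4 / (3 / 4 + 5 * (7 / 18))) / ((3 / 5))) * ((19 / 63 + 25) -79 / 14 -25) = -1722880 / 265463877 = -0.01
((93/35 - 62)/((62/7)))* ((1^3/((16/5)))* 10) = -335/16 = -20.94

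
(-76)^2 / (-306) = -2888 / 153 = -18.88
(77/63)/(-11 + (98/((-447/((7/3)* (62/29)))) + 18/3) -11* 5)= -47531/2375872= -0.02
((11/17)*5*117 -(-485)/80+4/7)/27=733351/51408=14.27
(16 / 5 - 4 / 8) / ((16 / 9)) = 243 / 160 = 1.52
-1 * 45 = -45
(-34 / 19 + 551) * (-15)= -156525 / 19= -8238.16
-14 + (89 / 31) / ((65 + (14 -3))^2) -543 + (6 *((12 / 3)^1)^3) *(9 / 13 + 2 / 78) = -654806635 / 2327728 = -281.31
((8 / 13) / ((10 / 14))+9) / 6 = 641 / 390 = 1.64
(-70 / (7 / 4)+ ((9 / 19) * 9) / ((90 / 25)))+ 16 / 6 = -4121 / 114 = -36.15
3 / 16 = 0.19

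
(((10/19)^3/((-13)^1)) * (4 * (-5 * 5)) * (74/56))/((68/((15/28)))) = 1734375/148552222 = 0.01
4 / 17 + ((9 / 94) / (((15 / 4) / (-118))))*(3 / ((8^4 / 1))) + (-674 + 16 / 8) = -2748117827 / 4090880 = -671.77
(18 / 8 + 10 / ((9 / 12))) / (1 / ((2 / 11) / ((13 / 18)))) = 51 / 13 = 3.92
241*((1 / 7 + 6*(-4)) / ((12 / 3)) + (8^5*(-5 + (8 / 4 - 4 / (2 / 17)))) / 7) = -166972753 / 4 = -41743188.25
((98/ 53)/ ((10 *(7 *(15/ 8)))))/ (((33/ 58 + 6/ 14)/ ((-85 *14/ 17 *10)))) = -636608/ 64395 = -9.89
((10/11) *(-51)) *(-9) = 4590/11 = 417.27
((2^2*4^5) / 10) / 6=1024 / 15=68.27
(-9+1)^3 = -512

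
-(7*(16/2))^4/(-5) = 9834496/5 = 1966899.20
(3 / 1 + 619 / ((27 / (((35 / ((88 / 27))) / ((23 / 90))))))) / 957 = 325987 / 322828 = 1.01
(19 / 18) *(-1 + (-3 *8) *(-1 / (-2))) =-247 / 18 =-13.72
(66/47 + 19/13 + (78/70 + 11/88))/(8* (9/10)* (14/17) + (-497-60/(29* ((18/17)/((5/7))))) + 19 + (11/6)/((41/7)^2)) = -0.01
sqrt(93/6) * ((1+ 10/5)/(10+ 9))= 3 * sqrt(62)/38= 0.62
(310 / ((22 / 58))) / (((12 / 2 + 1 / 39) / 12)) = 841464 / 517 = 1627.59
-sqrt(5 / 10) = -sqrt(2) / 2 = -0.71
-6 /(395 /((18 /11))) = -108 /4345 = -0.02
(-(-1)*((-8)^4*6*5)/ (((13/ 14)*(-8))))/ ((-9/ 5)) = 358400/ 39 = 9189.74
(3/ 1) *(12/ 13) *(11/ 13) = 2.34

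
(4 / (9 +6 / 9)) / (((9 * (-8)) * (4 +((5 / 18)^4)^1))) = -0.00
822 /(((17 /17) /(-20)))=-16440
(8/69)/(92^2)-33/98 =-602242/1788549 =-0.34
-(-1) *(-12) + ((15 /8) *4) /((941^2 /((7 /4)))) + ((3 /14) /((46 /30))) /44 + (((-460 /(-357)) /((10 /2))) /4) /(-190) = -182305430161469 /15195730586190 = -12.00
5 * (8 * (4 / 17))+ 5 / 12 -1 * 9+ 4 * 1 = 985 / 204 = 4.83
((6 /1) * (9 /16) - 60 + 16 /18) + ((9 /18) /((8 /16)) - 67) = -8765 /72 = -121.74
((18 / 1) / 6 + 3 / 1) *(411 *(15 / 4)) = 18495 / 2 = 9247.50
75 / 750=1 / 10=0.10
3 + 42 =45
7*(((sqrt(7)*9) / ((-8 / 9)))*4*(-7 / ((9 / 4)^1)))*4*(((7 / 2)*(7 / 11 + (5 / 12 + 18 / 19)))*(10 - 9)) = 5162493*sqrt(7) / 209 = 65352.50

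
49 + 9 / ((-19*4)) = 3715 / 76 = 48.88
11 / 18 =0.61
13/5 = 2.60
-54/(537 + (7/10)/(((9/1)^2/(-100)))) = -4374/43427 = -0.10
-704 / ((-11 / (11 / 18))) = 352 / 9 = 39.11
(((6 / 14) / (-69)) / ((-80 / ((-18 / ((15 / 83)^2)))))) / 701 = -6889 / 112861000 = -0.00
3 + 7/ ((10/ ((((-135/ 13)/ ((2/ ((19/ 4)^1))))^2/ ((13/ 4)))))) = 9421827/ 70304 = 134.02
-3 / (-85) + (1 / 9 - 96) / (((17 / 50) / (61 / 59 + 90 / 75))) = -28434257 / 45135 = -629.98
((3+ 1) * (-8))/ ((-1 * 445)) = 32/ 445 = 0.07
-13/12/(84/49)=-91/144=-0.63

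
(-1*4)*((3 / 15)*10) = -8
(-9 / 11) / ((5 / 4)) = -36 / 55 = -0.65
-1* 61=-61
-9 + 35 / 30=-47 / 6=-7.83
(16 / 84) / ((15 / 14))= 8 / 45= 0.18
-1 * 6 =-6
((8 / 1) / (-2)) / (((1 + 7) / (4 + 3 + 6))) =-13 / 2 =-6.50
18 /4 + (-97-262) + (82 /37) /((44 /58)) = -286185 /814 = -351.58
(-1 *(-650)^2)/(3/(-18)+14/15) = -12675000/23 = -551086.96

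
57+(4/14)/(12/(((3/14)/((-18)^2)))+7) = 57.00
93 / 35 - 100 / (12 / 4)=-3221 / 105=-30.68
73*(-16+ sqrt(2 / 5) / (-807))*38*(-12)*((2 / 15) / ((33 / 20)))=88768*sqrt(10) / 133155+ 1420288 / 33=43041.14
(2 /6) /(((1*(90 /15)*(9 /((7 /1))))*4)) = 7 /648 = 0.01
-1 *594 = -594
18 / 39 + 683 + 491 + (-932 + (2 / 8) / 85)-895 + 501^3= 555818750213 / 4420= 125750848.46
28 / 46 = 14 / 23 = 0.61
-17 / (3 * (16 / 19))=-323 / 48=-6.73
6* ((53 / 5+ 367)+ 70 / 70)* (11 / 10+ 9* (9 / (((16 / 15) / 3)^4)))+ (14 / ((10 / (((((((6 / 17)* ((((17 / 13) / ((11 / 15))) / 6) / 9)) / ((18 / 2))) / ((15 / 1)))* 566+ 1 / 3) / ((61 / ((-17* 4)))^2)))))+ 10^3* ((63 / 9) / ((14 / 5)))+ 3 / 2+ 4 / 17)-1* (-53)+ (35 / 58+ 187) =200494414666087244441753 / 17406745885900800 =11518201.96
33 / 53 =0.62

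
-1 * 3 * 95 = -285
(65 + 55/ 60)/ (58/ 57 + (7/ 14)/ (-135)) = 96615/ 1486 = 65.02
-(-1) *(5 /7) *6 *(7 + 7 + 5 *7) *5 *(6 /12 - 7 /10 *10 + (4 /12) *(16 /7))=-6025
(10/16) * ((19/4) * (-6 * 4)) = -285/4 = -71.25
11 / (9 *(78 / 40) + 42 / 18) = 660 / 1193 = 0.55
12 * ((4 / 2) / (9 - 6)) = 8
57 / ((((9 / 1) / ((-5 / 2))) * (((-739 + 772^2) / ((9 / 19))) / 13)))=-13 / 79366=-0.00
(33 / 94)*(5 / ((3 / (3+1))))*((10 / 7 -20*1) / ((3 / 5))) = -71500 / 987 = -72.44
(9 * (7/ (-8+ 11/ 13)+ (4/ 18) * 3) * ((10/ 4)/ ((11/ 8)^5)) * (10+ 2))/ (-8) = 10690560/ 4992581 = 2.14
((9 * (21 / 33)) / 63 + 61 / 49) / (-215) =-0.01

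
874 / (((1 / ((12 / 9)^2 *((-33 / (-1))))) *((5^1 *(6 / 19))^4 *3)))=1252906094 / 455625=2749.86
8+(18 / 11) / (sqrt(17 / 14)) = 18 *sqrt(238) / 187+8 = 9.48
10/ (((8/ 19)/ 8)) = 190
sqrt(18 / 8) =3 / 2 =1.50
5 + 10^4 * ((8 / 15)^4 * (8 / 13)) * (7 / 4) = 922769 / 1053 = 876.32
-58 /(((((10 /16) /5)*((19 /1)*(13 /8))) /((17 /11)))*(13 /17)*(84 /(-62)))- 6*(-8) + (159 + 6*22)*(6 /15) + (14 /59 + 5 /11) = 41029569293 /218813595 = 187.51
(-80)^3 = -512000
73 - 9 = 64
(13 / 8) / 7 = 13 / 56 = 0.23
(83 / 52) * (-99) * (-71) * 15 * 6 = 26253315 / 26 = 1009742.88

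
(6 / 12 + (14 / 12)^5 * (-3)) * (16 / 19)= -15511 / 3078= -5.04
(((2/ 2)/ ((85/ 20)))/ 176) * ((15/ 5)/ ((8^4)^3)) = 3/ 51402168598528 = 0.00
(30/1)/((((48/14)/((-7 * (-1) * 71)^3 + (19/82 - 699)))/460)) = 40517853635175/82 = 494120166282.62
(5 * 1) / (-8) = -5 / 8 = -0.62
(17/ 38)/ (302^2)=17/ 3465752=0.00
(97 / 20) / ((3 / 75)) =485 / 4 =121.25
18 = 18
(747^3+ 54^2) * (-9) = -3751520751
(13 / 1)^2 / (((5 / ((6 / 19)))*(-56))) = -0.19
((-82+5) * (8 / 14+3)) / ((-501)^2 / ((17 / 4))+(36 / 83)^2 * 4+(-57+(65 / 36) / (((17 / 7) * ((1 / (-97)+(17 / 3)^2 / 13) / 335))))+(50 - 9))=-30220665200 / 6499647986731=-0.00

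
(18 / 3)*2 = 12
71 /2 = 35.50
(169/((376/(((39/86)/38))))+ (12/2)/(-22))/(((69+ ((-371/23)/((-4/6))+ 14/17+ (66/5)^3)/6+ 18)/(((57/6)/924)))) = -176624621625/30488213405160896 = -0.00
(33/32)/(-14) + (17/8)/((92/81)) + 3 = 49431/10304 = 4.80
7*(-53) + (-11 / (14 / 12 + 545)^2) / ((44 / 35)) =-3984068774 / 10738729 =-371.00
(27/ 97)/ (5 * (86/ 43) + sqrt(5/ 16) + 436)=192672/ 308717147 - 108 * sqrt(5)/ 308717147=0.00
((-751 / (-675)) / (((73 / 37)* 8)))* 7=194509 / 394200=0.49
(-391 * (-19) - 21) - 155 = 7253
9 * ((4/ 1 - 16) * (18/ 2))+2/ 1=-970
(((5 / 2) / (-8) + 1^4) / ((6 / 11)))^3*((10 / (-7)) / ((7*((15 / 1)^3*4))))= -1771561 / 58525286400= -0.00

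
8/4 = 2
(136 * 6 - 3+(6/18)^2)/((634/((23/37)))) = 84157/105561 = 0.80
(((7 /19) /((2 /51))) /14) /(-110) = -51 /8360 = -0.01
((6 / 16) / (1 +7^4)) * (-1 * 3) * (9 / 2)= -81 / 38432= -0.00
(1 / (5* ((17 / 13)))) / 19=13 / 1615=0.01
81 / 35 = 2.31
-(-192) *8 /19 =1536 /19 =80.84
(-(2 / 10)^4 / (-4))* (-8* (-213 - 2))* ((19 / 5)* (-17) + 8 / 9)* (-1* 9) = 246562 / 625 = 394.50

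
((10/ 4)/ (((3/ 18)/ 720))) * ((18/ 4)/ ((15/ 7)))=22680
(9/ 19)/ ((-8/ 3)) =-27/ 152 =-0.18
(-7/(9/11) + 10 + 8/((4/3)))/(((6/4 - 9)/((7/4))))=-469/270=-1.74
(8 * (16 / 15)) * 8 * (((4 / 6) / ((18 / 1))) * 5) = 1024 / 81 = 12.64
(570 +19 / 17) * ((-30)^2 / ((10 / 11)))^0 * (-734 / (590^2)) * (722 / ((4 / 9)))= -11576846547 / 5917700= -1956.31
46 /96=0.48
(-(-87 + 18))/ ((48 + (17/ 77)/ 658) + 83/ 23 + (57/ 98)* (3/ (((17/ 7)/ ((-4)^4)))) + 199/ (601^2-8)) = 70531602604386/ 240770721689569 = 0.29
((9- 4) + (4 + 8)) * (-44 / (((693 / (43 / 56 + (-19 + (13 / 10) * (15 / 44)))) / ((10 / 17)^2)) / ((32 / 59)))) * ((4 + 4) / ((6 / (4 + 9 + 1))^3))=981836800 / 2681019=366.22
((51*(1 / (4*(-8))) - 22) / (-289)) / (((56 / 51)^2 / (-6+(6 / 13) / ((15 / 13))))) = -1359 / 3584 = -0.38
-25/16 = -1.56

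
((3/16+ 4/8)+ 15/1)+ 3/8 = 257/16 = 16.06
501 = 501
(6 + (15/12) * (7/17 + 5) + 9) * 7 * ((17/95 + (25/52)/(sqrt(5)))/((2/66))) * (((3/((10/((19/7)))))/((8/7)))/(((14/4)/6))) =10989/10 + 1043955 * sqrt(5)/1768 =2419.24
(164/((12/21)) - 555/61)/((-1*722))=-8476/22021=-0.38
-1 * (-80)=80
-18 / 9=-2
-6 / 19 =-0.32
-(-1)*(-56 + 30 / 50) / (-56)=277 / 280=0.99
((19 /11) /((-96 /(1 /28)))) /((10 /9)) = -57 /98560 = -0.00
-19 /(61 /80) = -1520 /61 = -24.92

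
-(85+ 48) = -133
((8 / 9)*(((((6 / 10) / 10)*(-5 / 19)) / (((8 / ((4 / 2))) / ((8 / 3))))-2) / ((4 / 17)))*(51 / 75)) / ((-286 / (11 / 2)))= 55199 / 555750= 0.10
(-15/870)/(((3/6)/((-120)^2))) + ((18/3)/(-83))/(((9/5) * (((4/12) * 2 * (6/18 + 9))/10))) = -16734975/33698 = -496.62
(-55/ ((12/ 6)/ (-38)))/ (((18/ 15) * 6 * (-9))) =-16.13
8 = 8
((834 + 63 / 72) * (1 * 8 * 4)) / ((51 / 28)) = 748048 / 51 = 14667.61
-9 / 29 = -0.31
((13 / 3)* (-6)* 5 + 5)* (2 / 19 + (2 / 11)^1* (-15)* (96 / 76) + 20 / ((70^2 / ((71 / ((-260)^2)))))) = 11560261161 / 27691664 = 417.46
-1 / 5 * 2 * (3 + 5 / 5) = -8 / 5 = -1.60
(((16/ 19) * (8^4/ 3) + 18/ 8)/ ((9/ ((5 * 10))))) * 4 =13132850/ 513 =25600.10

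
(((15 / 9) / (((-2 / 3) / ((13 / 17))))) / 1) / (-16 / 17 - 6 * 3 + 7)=65 / 406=0.16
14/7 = 2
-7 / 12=-0.58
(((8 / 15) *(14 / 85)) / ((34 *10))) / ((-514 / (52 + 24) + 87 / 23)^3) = -0.00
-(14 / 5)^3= -2744 / 125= -21.95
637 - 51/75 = 636.32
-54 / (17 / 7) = -22.24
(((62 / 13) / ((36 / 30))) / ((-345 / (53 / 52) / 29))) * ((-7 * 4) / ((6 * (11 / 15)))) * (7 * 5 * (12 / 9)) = 116735150 / 1154439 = 101.12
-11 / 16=-0.69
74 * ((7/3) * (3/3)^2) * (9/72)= 259/12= 21.58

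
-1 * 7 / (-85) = 7 / 85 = 0.08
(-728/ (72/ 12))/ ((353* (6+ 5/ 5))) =-52/ 1059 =-0.05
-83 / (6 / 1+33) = -83 / 39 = -2.13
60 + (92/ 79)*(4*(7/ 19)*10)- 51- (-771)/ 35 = 48.19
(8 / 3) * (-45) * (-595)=71400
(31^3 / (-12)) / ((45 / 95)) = -566029 / 108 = -5241.01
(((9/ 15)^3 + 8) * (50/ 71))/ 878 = 1027/ 155845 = 0.01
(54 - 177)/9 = -41/3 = -13.67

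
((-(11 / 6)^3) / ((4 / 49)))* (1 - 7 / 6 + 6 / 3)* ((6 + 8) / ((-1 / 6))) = 5021863 / 432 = 11624.68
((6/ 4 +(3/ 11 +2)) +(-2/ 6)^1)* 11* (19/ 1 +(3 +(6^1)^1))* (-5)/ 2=-7945/ 3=-2648.33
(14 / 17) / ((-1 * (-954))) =7 / 8109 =0.00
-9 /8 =-1.12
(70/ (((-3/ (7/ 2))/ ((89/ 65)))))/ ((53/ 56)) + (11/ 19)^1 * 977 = 17573945/ 39273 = 447.48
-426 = -426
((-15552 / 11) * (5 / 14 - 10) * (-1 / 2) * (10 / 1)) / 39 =-1749600 / 1001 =-1747.85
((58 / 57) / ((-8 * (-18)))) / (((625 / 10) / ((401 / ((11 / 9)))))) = 11629 / 313500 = 0.04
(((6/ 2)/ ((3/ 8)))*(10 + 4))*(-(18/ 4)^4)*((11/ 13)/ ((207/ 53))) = -2975049/ 299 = -9950.00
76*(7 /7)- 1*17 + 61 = 120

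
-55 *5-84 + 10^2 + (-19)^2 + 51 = 153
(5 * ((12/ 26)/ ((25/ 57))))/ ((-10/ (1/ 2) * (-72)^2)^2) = 19/ 38817792000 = 0.00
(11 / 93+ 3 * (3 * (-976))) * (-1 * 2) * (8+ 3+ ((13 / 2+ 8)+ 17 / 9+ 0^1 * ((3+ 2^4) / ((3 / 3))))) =402732193 / 837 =481161.52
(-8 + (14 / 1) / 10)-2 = -43 / 5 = -8.60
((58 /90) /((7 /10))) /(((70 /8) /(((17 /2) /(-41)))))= -1972 /90405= -0.02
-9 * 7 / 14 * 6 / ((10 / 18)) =-243 / 5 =-48.60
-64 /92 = -16 /23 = -0.70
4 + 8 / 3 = 20 / 3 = 6.67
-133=-133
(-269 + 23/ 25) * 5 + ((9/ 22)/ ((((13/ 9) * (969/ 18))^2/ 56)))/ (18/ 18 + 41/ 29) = -259967073354/ 193947611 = -1340.40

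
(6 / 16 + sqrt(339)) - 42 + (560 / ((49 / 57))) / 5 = sqrt(339) + 4965 / 56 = 107.07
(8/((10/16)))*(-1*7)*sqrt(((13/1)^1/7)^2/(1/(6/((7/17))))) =-832*sqrt(714)/35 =-635.19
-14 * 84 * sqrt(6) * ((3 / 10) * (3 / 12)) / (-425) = 441 * sqrt(6) / 2125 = 0.51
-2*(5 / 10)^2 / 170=-1 / 340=-0.00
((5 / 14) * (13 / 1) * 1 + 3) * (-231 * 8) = -14124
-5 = -5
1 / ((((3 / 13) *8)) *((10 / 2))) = 13 / 120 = 0.11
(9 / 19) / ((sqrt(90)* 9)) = sqrt(10) / 570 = 0.01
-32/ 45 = -0.71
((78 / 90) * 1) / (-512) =-13 / 7680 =-0.00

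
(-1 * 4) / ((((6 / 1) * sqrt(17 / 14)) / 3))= -2 * sqrt(238) / 17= -1.81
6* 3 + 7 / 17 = 313 / 17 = 18.41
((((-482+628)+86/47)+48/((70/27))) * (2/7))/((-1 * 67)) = -547272/771505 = -0.71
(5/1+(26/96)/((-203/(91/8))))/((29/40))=277555/40368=6.88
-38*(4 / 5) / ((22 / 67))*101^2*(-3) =155830476 / 55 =2833281.38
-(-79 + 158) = -79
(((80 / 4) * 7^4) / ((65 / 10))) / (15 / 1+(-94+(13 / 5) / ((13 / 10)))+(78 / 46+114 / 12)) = -4417840 / 39351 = -112.27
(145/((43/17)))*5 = 12325/43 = 286.63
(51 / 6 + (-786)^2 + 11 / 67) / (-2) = -82785825 / 268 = -308902.33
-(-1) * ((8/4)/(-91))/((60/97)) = -97/2730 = -0.04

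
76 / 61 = 1.25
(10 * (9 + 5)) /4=35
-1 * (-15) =15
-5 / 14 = -0.36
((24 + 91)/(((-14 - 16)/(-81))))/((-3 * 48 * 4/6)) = -207/64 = -3.23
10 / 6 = 5 / 3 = 1.67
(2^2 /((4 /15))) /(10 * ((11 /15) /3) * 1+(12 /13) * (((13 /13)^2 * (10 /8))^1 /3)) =1755 /331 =5.30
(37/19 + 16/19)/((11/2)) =106/209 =0.51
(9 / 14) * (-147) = -189 / 2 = -94.50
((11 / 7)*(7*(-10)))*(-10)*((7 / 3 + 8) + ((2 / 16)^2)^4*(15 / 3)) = 143025770525 / 12582912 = 11366.67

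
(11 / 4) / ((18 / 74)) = 407 / 36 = 11.31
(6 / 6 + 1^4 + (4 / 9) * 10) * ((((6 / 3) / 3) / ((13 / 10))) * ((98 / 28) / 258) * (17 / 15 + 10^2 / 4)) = 159152 / 135837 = 1.17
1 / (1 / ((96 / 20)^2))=576 / 25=23.04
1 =1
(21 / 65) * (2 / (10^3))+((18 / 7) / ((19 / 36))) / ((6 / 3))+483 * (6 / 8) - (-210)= 1242041709 / 2161250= 574.69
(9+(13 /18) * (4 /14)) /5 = 116 /63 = 1.84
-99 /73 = -1.36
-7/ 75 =-0.09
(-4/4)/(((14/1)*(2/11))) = -11/28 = -0.39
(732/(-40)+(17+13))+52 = 637/10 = 63.70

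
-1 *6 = -6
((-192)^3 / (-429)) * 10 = 23592960 / 143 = 164985.73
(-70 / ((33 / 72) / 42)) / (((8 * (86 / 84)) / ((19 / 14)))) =-502740 / 473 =-1062.88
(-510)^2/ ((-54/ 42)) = -202300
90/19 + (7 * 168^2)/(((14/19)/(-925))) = -4712349510/19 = -248018395.26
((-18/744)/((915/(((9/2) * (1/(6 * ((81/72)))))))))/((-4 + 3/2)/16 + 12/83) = 1328/879315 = 0.00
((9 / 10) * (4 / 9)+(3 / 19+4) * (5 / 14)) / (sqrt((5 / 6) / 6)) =7521 * sqrt(5) / 3325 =5.06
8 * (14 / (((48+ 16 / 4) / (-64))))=-1792 / 13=-137.85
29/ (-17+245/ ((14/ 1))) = 58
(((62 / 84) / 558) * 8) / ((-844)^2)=1 / 67315752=0.00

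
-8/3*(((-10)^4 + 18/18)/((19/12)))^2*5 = -192038401920/361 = -531962332.19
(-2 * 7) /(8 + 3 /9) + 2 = 8 /25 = 0.32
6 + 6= 12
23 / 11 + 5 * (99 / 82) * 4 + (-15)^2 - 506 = -114898 / 451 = -254.76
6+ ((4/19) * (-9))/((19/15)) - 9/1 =-1623/361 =-4.50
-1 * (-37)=37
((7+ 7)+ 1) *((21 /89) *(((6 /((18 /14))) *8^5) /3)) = 16056320 /89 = 180408.09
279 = 279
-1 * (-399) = 399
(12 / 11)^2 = 1.19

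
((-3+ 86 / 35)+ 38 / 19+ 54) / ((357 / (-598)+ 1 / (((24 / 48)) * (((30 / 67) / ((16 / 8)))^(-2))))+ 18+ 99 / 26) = 868410517 / 333710860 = 2.60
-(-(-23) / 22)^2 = -529 / 484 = -1.09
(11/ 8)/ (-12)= -11/ 96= -0.11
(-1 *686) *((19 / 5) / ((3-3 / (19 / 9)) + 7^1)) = -247646 / 815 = -303.86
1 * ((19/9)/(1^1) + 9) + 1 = 109/9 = 12.11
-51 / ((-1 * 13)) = 51 / 13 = 3.92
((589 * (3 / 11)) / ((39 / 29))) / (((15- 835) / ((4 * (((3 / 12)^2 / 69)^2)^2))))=-17081 / 43547797233008640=-0.00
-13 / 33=-0.39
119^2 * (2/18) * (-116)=-1642676/9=-182519.56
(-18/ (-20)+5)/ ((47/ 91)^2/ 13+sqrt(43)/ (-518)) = 3614164948121* sqrt(43)/ 82755232965+38415572365534/ 82755232965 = 750.59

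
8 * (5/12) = 10/3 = 3.33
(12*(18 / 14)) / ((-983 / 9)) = -972 / 6881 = -0.14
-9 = -9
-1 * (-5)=5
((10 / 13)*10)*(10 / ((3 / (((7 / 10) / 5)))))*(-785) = -109900 / 39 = -2817.95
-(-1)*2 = 2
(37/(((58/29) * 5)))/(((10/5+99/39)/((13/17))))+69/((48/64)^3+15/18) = 134384413/2417230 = 55.59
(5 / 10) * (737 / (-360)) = -737 / 720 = -1.02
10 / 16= 5 / 8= 0.62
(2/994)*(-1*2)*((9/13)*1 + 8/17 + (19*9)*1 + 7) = -79190/109837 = -0.72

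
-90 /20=-9 /2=-4.50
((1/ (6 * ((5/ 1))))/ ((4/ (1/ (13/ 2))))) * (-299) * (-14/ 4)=1.34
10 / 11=0.91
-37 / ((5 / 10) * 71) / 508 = -37 / 18034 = -0.00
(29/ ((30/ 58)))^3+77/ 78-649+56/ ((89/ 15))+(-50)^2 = 1390958431669/ 7809750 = 178105.37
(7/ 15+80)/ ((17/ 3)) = 71/ 5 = 14.20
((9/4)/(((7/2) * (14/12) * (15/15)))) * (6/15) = 54/245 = 0.22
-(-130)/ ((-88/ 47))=-69.43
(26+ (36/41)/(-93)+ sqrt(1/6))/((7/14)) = sqrt(6)/3+ 66068/1271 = 52.80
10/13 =0.77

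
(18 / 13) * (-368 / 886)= -3312 / 5759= -0.58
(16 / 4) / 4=1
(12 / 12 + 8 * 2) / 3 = 17 / 3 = 5.67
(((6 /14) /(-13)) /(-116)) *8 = 6 /2639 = 0.00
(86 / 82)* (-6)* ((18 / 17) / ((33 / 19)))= -29412 / 7667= -3.84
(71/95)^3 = 357911/857375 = 0.42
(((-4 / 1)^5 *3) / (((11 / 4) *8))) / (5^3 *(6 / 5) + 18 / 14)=-3584 / 3883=-0.92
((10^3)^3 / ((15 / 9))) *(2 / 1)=1200000000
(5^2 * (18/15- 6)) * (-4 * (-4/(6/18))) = -5760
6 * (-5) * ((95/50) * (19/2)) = -1083/2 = -541.50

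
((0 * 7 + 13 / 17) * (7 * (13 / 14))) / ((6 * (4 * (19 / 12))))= 169 / 1292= 0.13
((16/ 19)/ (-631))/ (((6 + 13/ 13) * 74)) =-8/ 3105151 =-0.00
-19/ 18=-1.06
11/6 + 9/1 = 65/6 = 10.83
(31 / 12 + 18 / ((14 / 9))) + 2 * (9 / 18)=1273 / 84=15.15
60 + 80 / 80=61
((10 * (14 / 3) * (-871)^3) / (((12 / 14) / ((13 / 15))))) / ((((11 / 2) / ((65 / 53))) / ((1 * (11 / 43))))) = -109437772627820 / 61533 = -1778521649.00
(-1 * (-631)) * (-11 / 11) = -631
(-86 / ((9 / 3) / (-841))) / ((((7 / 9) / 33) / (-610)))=-623966734.29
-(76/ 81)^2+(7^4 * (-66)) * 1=-1039701202/ 6561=-158466.88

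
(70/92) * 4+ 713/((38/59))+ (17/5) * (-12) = 4672709/4370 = 1069.27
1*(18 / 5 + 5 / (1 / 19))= 493 / 5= 98.60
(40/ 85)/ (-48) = -1/ 102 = -0.01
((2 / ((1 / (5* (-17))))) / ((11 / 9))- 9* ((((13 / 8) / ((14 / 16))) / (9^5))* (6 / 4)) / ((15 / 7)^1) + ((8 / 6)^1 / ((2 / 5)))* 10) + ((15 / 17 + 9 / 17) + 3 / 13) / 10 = -1684194583 / 15949791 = -105.59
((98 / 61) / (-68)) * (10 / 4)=-245 / 4148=-0.06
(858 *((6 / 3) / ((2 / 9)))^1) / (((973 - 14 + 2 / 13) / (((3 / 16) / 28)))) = 150579 / 2793056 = 0.05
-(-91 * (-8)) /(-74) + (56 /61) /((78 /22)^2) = 34022996 /3432897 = 9.91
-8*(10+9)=-152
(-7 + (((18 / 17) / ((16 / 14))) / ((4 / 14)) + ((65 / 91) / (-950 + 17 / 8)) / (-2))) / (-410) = 27121671 / 2959796560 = 0.01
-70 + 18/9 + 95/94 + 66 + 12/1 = 11.01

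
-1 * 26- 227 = -253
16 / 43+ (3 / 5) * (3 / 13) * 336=46.90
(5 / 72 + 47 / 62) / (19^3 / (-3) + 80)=-1847 / 4924536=-0.00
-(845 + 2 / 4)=-1691 / 2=-845.50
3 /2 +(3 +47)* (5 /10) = 53 /2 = 26.50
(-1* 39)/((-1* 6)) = 13/2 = 6.50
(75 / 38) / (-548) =-75 / 20824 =-0.00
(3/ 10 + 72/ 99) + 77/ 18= 2626/ 495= 5.31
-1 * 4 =-4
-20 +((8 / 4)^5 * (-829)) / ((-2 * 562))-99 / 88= 5567 / 2248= 2.48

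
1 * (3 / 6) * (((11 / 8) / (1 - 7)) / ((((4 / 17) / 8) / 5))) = -935 / 48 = -19.48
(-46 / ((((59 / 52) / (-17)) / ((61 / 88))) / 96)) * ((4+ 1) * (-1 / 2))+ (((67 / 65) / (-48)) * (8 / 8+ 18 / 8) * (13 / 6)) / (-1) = -428630525921 / 3738240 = -114661.05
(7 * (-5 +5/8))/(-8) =245/64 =3.83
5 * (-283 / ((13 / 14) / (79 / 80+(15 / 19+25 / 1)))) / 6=-26876227 / 3952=-6800.66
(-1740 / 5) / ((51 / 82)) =-559.53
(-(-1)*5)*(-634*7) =-22190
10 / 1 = 10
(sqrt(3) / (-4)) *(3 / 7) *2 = -0.37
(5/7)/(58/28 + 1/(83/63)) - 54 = -176776/3289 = -53.75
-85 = -85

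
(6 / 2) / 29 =3 / 29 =0.10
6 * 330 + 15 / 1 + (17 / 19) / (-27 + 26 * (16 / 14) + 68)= 18763094 / 9405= 1995.01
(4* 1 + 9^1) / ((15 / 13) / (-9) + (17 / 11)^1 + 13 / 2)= 11154 / 6793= 1.64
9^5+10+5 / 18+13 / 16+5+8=8506525 / 144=59073.09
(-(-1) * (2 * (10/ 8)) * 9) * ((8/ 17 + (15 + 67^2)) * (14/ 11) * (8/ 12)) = 85994.44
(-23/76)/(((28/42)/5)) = -345/152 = -2.27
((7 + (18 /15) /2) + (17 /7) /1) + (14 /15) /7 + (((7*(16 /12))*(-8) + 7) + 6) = -5408 /105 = -51.50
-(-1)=1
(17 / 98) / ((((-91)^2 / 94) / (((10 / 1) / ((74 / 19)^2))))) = 1442195 / 1110995522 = 0.00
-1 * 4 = -4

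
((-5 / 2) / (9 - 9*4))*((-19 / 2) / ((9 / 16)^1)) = -380 / 243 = -1.56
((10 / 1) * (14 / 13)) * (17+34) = 7140 / 13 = 549.23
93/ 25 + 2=143/ 25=5.72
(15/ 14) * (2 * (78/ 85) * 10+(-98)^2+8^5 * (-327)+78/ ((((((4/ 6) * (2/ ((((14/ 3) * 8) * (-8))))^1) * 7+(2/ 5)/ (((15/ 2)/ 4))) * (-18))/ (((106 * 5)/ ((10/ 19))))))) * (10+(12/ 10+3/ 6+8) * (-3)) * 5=3004830791535/ 2737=1097855605.24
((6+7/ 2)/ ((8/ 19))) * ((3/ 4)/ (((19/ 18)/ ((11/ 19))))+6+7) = 9683/ 32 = 302.59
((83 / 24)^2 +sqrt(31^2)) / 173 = 24745 / 99648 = 0.25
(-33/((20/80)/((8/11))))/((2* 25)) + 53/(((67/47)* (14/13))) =32.60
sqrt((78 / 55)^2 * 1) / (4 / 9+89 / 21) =4914 / 16225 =0.30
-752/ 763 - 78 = -78.99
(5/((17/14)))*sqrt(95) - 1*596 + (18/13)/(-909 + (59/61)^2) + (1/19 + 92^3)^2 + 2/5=70*sqrt(95)/17 + 24037757652285113277829/39643038110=606355082755.69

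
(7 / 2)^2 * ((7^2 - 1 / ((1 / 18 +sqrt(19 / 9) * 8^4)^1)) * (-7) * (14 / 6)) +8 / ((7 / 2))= -9448459697917319 / 963951722412 +88510464 * sqrt(19) / 11475615743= -9801.76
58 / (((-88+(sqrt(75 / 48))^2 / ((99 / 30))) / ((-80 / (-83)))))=-1224960 / 1917881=-0.64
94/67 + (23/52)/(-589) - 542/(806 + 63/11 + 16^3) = 143106874523/110781322860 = 1.29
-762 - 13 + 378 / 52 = -19961 / 26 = -767.73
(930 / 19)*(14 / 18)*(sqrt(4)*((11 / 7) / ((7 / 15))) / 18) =17050 / 1197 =14.24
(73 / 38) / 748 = 73 / 28424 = 0.00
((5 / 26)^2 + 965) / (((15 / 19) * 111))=275443 / 25012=11.01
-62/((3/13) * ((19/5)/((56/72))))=-28210/513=-54.99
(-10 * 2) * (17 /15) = -68 /3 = -22.67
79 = 79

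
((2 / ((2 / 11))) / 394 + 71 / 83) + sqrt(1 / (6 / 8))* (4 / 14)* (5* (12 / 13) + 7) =28887 / 32702 + 604* sqrt(3) / 273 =4.72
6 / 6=1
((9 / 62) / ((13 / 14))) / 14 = 9 / 806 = 0.01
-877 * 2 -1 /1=-1755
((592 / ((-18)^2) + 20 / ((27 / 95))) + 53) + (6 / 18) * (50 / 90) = 10156 / 81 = 125.38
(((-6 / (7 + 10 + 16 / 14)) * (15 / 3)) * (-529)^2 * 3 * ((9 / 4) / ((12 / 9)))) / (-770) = 68001363 / 22352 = 3042.29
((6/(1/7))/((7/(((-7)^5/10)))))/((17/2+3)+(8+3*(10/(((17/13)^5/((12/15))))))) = -6818153314/17427735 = -391.22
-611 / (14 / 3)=-1833 / 14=-130.93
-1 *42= -42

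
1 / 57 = 0.02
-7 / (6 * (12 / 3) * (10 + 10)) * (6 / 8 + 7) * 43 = -9331 / 1920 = -4.86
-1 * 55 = -55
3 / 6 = 1 / 2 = 0.50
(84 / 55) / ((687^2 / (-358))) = -10024 / 8652765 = -0.00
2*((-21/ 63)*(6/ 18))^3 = -2/ 729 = -0.00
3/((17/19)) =57/17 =3.35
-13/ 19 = -0.68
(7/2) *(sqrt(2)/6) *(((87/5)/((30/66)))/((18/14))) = 15631 *sqrt(2)/900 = 24.56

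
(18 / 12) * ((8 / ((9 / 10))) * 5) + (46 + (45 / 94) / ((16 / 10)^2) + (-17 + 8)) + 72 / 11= 21917317 / 198528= 110.40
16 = 16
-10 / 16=-5 / 8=-0.62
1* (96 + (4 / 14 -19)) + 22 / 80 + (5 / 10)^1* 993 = 160737 / 280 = 574.06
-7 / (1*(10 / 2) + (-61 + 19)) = 7 / 37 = 0.19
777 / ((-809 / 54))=-41958 / 809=-51.86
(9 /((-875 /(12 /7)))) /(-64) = 27 /98000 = 0.00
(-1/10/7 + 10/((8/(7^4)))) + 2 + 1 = 420593/140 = 3004.24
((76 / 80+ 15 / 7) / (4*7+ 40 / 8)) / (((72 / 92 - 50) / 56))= -0.11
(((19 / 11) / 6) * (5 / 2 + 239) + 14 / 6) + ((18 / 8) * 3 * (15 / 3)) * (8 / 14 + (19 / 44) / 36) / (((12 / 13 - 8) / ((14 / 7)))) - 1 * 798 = -731.71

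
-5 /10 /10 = -1 /20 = -0.05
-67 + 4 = -63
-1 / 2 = -0.50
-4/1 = -4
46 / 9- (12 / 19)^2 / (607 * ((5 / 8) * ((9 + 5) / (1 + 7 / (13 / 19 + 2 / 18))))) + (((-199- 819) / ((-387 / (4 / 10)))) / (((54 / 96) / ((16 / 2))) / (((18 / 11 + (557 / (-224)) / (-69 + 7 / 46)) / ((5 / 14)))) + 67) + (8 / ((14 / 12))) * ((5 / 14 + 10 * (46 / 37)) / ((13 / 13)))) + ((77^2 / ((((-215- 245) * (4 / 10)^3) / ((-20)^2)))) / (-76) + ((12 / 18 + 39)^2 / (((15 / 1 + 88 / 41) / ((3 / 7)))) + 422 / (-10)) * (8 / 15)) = 5697002142589645108220731187 / 4948511413734695455702200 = 1151.26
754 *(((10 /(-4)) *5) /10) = -1885 /2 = -942.50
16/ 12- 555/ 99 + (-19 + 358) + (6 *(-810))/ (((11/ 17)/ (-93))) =7687342/ 11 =698849.27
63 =63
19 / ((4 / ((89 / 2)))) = 1691 / 8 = 211.38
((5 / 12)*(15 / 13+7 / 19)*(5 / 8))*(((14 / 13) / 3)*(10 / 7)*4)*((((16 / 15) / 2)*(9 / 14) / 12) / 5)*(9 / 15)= 188 / 67431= 0.00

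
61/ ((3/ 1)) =61/ 3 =20.33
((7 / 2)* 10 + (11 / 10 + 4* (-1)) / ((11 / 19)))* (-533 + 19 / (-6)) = -10612883 / 660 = -16080.13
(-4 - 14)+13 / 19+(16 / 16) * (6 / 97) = -31799 / 1843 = -17.25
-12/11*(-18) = 216/11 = 19.64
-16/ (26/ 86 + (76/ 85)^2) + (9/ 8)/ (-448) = -2545489691/ 175254016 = -14.52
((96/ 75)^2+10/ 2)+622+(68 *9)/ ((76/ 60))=13202581/ 11875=1111.80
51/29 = 1.76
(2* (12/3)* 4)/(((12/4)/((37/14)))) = 592/21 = 28.19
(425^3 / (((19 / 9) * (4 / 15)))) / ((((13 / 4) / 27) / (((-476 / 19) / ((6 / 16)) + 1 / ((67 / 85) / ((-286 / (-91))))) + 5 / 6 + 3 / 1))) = -294152960335078125 / 4402034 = -66822055516.85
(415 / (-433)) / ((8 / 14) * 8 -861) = 581 / 519167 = 0.00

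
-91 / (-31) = 91 / 31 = 2.94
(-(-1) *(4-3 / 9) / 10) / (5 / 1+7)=11 / 360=0.03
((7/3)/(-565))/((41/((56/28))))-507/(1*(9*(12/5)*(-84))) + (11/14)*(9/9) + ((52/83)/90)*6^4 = 58645988147/5814229680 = 10.09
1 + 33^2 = 1090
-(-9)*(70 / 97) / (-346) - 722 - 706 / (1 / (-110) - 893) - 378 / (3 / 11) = -3473585308693 / 1648414411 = -2107.23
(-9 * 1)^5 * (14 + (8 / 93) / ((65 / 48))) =-1673330562 / 2015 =-830437.00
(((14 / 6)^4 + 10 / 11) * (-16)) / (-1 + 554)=-435536 / 492723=-0.88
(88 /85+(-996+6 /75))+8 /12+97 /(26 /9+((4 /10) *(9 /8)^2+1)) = -7844725612 /8069475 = -972.15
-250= -250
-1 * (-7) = 7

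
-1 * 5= -5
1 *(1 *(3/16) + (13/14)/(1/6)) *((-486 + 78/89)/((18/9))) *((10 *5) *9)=-111891375/178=-628603.23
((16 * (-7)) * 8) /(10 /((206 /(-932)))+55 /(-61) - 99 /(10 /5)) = 11259136 /1201867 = 9.37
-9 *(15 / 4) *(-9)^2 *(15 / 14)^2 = -2460375 / 784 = -3138.23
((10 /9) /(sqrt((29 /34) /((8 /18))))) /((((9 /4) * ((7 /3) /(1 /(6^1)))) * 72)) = 0.00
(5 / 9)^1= 5 / 9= 0.56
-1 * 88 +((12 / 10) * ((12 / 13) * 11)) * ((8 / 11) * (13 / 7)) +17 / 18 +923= 537013 / 630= 852.40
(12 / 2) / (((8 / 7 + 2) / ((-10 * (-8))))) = 152.73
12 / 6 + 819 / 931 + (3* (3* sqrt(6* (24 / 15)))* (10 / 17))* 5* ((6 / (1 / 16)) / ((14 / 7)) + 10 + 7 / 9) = 383 / 133 + 21160* sqrt(15) / 17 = 4823.60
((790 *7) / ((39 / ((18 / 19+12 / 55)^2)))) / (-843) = -182308616 / 797833465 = -0.23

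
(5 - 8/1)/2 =-3/2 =-1.50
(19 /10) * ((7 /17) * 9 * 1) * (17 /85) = 1197 /850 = 1.41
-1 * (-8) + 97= 105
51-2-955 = -906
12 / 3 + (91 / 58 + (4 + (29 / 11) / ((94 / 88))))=32813 / 2726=12.04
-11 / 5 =-2.20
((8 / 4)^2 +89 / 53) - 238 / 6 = -5404 / 159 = -33.99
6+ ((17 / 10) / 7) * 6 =261 / 35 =7.46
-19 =-19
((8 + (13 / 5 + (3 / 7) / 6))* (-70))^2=558009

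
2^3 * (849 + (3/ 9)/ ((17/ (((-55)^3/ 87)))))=28805104/ 4437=6492.02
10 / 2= 5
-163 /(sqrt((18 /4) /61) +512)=-10181632 /31981559 +489 * sqrt(122) /31981559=-0.32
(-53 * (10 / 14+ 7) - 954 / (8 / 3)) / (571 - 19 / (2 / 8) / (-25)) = -536625 / 401828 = -1.34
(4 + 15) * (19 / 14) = 361 / 14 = 25.79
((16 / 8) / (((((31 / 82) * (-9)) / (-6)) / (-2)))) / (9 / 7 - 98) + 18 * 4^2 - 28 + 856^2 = 46150165748 / 62961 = 732996.07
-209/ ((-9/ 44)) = 1021.78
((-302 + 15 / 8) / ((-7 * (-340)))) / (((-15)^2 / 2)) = -343 / 306000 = -0.00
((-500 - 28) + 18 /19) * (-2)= 20028 /19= 1054.11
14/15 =0.93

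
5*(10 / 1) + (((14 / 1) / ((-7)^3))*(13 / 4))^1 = 4887 / 98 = 49.87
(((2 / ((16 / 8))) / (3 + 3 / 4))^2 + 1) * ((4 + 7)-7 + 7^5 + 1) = 450188 / 25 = 18007.52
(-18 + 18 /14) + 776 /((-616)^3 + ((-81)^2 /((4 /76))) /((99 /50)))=-150374356277 /8996754571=-16.71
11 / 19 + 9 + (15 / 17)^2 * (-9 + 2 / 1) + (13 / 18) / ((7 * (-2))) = 5642213 / 1383732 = 4.08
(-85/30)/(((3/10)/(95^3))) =-72876875/9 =-8097430.56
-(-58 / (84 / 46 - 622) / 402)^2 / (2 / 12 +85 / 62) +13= 5093694675207929 / 391822668384576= 13.00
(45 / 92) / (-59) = -45 / 5428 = -0.01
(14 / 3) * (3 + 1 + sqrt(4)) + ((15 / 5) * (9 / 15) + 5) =174 / 5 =34.80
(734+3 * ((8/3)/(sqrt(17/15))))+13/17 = 8 * sqrt(255)/17+12491/17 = 742.28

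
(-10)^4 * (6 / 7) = 8571.43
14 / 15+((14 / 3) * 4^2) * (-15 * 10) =-167986 / 15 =-11199.07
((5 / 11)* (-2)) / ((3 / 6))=-20 / 11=-1.82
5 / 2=2.50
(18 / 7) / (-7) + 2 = 80 / 49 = 1.63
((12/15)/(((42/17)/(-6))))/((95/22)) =-1496/3325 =-0.45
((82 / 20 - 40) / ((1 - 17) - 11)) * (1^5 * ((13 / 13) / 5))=359 / 1350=0.27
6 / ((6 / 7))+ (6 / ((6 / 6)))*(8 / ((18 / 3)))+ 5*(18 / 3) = 45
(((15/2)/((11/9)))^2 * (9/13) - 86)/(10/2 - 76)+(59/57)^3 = 161583244219/82731639276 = 1.95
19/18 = 1.06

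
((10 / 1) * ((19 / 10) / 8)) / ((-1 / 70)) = -665 / 4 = -166.25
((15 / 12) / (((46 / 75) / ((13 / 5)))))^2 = 28.08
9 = 9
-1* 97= -97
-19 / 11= -1.73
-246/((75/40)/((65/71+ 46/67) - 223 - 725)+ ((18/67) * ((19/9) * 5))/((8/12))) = -39574512656/683987561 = -57.86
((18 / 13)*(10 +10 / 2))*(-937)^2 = 237051630 / 13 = 18234740.77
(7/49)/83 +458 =458.00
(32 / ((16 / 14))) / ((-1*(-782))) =0.04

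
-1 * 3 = -3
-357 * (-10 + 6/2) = 2499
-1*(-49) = 49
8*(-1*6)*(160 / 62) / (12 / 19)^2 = -28880 / 93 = -310.54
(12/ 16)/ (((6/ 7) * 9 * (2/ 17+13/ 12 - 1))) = 119/ 246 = 0.48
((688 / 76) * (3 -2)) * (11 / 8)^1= 473 / 38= 12.45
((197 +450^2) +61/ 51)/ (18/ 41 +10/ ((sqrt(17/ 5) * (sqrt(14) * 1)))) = -8900680488/ 190847 +43443797620 * sqrt(1190)/ 9733197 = 107335.64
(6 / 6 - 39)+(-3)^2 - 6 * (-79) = 445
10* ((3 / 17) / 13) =0.14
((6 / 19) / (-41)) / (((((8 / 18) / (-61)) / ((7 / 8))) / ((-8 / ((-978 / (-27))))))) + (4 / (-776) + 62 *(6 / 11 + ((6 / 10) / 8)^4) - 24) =1666688274116549 / 173420107520000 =9.61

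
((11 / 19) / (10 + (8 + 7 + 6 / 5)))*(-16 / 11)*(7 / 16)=-35 / 2489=-0.01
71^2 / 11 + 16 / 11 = 5057 / 11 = 459.73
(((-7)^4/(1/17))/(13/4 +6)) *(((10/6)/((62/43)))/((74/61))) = 535314955/127317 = 4204.58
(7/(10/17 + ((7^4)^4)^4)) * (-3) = -119/6911976096603068967451918554523506984281820000077017609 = -0.00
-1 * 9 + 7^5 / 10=1671.70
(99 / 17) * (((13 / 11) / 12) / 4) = 39 / 272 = 0.14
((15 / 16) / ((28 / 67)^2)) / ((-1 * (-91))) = 67335 / 1141504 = 0.06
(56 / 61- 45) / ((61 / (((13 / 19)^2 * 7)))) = -3181087 / 1343281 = -2.37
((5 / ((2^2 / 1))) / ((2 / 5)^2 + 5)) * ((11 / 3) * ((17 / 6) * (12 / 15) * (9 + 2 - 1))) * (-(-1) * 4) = 93500 / 1161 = 80.53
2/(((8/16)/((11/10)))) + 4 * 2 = 62/5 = 12.40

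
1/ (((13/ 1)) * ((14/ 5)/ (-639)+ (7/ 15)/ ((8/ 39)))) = 25560/ 754481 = 0.03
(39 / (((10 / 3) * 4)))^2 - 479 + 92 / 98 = -36809239 / 78400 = -469.51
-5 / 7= -0.71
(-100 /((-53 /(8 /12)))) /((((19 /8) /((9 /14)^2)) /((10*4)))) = 432000 /49343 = 8.76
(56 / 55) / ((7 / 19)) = 152 / 55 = 2.76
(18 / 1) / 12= 3 / 2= 1.50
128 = 128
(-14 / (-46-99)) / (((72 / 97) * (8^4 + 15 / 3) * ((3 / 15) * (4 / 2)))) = 679 / 8562888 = 0.00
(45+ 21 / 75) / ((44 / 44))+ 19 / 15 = 3491 / 75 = 46.55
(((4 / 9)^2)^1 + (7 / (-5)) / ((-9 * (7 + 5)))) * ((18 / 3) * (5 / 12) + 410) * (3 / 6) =18755 / 432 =43.41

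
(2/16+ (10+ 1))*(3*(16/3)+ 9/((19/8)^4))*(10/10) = 23607250/130321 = 181.15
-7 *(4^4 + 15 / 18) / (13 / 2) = -10787 / 39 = -276.59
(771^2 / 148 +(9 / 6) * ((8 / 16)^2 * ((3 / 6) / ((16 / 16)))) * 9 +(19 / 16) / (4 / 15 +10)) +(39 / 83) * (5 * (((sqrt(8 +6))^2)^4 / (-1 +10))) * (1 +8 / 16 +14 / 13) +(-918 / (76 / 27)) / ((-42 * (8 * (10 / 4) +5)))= 321984748706389 / 10782895200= 29860.70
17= 17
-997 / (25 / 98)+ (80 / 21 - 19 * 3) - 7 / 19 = -39518944 / 9975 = -3961.80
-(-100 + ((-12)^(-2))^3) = 298598399 / 2985984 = 100.00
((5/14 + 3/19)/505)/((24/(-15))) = -137/214928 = -0.00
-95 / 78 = -1.22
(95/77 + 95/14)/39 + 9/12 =883/924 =0.96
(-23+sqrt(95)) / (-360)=0.04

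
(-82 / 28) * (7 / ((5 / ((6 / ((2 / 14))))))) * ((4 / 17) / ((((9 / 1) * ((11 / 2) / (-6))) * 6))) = 2296 / 2805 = 0.82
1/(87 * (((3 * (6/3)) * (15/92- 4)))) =-46/92133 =-0.00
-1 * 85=-85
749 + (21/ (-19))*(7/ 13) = 184856/ 247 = 748.40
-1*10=-10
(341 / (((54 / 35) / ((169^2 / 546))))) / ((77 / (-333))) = -12599795 / 252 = -49999.19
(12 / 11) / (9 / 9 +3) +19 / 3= 218 / 33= 6.61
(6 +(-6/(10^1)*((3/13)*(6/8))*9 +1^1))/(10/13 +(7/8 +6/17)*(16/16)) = 53618/17655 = 3.04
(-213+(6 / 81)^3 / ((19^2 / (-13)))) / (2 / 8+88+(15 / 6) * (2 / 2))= -2.35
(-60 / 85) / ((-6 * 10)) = 1 / 85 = 0.01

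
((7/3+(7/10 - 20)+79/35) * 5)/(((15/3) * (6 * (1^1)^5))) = -3089/1260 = -2.45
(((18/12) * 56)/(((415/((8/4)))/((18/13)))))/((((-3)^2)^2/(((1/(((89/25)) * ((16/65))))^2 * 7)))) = 1990625/31557264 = 0.06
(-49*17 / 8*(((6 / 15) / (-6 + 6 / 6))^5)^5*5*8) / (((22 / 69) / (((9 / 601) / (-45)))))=-964304044032 / 587174753263752791099250316619873046875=-0.00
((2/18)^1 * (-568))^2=322624/81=3983.01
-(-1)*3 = 3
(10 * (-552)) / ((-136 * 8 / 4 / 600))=207000 / 17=12176.47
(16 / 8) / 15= 2 / 15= 0.13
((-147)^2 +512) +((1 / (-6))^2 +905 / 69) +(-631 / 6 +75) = 18302093 / 828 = 22103.98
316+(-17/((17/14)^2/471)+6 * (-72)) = -5546.35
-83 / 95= -0.87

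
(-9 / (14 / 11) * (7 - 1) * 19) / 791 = -5643 / 5537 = -1.02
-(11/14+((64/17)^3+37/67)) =-252056887/4608394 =-54.70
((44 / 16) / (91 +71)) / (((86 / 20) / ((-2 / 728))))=-55 / 5071248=-0.00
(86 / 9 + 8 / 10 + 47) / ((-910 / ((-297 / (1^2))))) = 85173 / 4550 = 18.72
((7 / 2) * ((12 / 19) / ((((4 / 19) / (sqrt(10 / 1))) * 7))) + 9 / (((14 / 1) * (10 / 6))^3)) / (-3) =-sqrt(10) / 2 - 81 / 343000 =-1.58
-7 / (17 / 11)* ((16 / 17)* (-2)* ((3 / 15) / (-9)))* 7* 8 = -137984 / 13005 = -10.61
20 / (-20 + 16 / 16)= -20 / 19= -1.05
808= 808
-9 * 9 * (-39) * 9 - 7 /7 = 28430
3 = 3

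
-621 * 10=-6210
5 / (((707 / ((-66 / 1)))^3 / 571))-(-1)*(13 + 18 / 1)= 10134389453 / 353393243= 28.68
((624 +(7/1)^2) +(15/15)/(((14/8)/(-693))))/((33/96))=8864/11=805.82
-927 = -927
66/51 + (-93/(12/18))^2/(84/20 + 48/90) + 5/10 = 19858117/4828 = 4113.11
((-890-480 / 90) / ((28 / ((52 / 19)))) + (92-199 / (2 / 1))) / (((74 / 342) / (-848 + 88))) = 86435940 / 259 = 333729.50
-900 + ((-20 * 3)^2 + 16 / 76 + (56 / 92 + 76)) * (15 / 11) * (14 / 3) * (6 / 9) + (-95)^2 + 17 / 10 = 103679679 / 4370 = 23725.33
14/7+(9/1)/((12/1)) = 11/4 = 2.75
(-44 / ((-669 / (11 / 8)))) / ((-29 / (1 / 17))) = -121 / 659634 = -0.00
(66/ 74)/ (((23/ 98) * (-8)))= -1617/ 3404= -0.48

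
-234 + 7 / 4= -929 / 4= -232.25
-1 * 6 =-6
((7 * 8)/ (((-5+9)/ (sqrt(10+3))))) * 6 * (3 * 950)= 239400 * sqrt(13)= 863168.98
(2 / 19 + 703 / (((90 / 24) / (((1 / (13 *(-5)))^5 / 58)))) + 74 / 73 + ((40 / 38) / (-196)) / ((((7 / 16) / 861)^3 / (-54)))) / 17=75825965154110018515194022 / 583146270768140625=130029066.39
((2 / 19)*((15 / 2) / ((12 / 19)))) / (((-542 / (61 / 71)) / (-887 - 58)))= 288225 / 153928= 1.87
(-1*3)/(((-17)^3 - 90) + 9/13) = 39/65030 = 0.00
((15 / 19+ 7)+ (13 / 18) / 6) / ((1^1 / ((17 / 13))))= 275927 / 26676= 10.34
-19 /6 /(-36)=19 /216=0.09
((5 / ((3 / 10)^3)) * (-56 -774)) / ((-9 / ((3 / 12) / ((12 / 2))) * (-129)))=-518750 / 94041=-5.52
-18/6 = -3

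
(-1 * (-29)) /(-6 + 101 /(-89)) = -2581 /635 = -4.06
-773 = -773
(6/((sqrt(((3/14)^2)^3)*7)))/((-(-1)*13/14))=10976/117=93.81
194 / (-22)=-97 / 11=-8.82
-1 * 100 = -100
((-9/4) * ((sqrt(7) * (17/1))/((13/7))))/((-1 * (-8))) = -1071 * sqrt(7)/416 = -6.81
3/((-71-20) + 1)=-1/30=-0.03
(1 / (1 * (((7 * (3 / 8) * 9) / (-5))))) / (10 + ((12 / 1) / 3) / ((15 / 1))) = -100 / 4851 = -0.02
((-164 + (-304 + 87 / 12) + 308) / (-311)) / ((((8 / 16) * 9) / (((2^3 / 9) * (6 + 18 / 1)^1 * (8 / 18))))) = 78208 / 75573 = 1.03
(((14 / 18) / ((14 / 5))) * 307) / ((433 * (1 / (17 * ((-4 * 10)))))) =-521900 / 3897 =-133.92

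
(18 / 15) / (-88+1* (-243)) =-6 / 1655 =-0.00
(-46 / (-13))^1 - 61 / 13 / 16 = 675 / 208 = 3.25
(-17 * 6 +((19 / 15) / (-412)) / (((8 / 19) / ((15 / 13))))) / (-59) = 1.73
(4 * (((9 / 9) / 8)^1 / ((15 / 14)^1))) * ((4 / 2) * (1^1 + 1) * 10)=56 / 3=18.67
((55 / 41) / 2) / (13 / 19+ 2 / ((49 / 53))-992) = -51205 / 75513882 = -0.00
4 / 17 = 0.24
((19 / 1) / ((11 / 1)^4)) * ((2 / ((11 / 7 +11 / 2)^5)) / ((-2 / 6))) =-20437312 / 46411484401953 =-0.00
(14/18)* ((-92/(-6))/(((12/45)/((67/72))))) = 53935/1296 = 41.62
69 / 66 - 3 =-43 / 22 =-1.95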